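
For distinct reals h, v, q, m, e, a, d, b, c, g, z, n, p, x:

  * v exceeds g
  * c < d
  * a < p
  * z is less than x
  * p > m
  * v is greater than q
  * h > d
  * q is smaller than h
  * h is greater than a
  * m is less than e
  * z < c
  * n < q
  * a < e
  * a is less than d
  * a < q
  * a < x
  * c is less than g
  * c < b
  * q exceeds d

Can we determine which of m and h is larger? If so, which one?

Following every chain through m: above m we get e, p.
h is not reached, and no chain runs the other way from h to m.
So the given relations leave the order of m and h undetermined.

undetermined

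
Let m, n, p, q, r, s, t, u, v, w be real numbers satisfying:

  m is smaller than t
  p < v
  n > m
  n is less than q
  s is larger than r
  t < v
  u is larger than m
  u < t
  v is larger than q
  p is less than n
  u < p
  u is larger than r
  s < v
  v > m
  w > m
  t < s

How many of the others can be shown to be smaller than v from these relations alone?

From v the given relations immediately reach m, t, p, s, q.
From those, r, u, n — 8 in total.
No other element is forced below v by the given relations, so the count is 8.

8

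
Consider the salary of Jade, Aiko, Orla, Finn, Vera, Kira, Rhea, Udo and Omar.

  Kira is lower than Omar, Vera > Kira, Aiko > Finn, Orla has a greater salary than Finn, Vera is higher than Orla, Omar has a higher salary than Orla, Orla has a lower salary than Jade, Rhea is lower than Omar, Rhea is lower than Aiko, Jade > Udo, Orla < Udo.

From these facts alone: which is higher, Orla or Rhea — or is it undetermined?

undetermined

Following every chain through Rhea: above Rhea we get Aiko, Omar.
Orla is not reached, and no chain runs the other way from Orla to Rhea.
So the given relations leave the order of Rhea and Orla undetermined.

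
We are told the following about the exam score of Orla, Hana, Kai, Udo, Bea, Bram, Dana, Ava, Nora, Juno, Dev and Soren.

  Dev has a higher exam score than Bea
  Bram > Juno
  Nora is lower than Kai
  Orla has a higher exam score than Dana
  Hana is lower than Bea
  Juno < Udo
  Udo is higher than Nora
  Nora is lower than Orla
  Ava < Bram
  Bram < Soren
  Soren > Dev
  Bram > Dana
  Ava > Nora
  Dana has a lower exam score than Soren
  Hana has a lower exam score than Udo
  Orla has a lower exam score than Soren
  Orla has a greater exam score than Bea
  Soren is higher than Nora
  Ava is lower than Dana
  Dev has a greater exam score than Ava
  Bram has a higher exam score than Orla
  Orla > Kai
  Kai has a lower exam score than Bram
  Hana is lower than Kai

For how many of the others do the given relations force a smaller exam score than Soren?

Directly below Soren: Nora, Dana, Orla, Bram, Dev.
One step further: Juno, Kai, Ava, Bea (9 so far).
One step further: Hana (10 so far).
Nothing else is reachable below Soren; 10 in all.

10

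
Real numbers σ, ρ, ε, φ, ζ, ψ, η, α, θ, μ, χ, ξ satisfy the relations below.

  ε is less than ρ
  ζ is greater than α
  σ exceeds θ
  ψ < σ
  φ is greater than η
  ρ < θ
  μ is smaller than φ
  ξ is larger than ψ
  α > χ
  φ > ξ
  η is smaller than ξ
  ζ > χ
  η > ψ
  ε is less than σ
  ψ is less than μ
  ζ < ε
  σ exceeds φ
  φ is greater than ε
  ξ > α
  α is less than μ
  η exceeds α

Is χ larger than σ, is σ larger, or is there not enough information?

Link the given pairs in sequence: χ < α; α < μ; μ < φ; φ < σ.
Together: χ < α < μ < φ < σ.
So σ is larger.

σ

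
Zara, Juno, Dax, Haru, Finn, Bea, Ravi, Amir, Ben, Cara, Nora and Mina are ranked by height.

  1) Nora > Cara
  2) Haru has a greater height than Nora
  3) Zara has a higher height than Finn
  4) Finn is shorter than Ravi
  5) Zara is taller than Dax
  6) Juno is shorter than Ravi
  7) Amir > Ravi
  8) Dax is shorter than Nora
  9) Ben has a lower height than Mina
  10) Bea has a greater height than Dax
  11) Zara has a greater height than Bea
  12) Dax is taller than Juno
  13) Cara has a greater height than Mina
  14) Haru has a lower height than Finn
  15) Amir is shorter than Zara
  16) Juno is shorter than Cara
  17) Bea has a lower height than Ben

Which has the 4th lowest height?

The consecutive relations fix a unique order: Juno < Dax < Bea < Ben < Mina < Cara < Nora < Haru < Finn < Ravi < Amir < Zara.
The 4th smallest is Ben.

Ben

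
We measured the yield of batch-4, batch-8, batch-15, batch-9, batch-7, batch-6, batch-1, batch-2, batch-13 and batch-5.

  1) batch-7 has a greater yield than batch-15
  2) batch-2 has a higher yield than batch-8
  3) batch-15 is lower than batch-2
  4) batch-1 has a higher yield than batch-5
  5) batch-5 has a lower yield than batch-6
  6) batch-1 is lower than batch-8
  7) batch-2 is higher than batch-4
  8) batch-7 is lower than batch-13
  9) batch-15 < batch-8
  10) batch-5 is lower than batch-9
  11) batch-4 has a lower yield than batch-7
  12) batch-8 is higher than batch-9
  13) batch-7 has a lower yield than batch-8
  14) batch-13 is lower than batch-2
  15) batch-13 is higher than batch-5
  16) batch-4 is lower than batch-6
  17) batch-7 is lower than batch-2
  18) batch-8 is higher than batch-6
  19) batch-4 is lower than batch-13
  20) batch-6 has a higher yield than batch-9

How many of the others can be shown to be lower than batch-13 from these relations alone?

From batch-13 the given relations immediately reach batch-5, batch-4, batch-7.
From those, batch-15 — 4 in total.
No other element is forced below batch-13 by the given relations, so the count is 4.

4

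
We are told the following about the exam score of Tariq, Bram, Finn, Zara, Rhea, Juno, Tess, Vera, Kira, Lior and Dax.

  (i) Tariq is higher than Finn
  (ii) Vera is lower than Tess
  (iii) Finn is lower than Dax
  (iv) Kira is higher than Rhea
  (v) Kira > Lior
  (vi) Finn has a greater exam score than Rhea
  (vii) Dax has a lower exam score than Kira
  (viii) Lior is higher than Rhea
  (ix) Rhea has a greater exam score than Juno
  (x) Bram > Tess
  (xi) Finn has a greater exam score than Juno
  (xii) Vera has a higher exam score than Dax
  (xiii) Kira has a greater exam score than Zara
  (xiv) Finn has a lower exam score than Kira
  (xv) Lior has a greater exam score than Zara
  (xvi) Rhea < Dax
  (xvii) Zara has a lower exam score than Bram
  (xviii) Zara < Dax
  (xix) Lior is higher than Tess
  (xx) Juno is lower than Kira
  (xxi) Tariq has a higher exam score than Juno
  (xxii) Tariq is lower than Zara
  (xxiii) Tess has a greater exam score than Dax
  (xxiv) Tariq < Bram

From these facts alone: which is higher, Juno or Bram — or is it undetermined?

Bram

Following the relations from Juno: Juno < Rhea < Finn < Tariq < Zara < Dax < Vera < Tess < Bram.
So Bram is higher.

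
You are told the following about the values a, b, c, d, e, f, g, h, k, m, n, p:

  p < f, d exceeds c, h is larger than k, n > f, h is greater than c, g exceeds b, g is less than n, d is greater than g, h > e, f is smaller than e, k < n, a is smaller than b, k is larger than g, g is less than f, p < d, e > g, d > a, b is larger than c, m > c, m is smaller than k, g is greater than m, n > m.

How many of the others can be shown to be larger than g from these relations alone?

From g the given relations immediately reach d, f, e, k, n.
From those, h — 6 in total.
Nothing else is reachable above g; 6 in all.

6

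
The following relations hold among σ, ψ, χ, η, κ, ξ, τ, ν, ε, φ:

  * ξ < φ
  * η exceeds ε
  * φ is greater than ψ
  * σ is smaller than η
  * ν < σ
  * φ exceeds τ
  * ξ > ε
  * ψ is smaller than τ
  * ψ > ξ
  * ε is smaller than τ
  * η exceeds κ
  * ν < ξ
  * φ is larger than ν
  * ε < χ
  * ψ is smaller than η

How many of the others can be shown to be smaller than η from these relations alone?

6

The elements the relations force below η are κ, ε, ν, ξ, ψ, σ — no chain reaches any other.
That is 6.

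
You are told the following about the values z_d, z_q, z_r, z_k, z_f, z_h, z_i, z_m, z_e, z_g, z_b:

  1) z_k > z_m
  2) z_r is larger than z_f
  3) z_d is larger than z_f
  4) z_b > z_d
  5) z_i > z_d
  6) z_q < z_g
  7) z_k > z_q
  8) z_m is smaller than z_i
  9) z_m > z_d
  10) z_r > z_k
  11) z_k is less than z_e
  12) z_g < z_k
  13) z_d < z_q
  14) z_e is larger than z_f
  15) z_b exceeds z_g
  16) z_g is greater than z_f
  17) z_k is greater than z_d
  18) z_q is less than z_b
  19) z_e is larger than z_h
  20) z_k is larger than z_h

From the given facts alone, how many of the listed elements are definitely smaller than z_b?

The elements the relations force below z_b are z_f, z_d, z_q, z_g — no chain reaches any other.
That is 4.

4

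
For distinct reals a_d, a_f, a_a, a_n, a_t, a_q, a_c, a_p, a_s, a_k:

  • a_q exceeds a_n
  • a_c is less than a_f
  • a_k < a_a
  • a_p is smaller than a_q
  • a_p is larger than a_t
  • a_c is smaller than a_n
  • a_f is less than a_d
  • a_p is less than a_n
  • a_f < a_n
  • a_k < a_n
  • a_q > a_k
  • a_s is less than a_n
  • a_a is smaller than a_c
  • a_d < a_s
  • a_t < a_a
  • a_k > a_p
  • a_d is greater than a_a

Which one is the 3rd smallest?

Piecing the relations together gives one ordering: a_t < a_p < a_k < a_a < a_c < a_f < a_d < a_s < a_n < a_q.
The 3rd smallest is a_k.

a_k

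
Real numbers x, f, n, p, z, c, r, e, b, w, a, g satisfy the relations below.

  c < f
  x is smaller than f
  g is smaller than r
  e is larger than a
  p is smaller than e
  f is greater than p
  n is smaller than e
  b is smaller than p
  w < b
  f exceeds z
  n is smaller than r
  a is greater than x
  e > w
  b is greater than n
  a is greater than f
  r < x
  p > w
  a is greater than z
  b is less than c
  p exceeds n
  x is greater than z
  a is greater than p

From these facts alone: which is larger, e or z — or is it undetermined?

e

z < x and x < f give z < f.
With f < a: z < x < f < a.
With a < e: z < x < f < a < e.
So e is larger.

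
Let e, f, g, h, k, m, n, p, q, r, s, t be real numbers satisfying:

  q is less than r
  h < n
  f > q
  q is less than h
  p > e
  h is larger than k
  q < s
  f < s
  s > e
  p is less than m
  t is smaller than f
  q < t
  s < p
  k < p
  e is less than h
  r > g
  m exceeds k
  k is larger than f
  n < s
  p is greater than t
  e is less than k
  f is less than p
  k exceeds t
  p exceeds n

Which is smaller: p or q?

The relevant relations are q < t; t < f; f < k; k < h; h < n; n < s; s < p.
Chaining these gives q < t < f < k < h < n < s < p.
So q < p; q is the smaller of the two.

q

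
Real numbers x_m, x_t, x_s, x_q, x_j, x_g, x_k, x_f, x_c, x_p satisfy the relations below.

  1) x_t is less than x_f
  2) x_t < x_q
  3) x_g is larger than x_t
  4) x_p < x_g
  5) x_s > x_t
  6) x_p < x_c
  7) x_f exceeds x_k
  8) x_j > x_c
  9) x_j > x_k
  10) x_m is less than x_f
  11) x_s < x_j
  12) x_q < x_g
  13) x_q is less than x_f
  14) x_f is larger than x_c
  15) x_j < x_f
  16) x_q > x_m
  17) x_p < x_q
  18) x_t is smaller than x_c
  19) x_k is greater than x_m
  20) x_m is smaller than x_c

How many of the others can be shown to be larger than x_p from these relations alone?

The elements the relations force above x_p are x_c, x_j, x_q, x_f, x_g — no chain reaches any other.
That is 5.

5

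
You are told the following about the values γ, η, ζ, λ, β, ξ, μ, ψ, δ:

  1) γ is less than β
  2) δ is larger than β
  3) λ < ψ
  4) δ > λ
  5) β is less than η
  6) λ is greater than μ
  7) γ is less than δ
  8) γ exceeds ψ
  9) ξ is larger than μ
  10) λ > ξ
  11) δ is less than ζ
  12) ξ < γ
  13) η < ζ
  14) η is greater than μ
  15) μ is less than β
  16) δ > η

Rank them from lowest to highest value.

The consecutive links are each given: μ < ξ; ξ < λ; λ < ψ; ψ < γ; γ < β; β < η; η < δ; δ < ζ.

μ < ξ < λ < ψ < γ < β < η < δ < ζ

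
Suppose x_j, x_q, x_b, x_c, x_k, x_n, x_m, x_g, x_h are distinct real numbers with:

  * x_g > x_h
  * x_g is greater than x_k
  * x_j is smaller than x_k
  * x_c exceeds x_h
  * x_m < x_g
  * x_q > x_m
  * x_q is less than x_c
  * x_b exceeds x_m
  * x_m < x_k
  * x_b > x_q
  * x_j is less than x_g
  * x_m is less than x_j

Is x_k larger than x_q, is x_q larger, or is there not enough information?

Following every chain through x_q: above x_q we get x_c, x_b; below x_q we get x_m.
x_k is not reached, and no chain runs the other way from x_k to x_q.
So the given relations leave the order of x_q and x_k undetermined.

undetermined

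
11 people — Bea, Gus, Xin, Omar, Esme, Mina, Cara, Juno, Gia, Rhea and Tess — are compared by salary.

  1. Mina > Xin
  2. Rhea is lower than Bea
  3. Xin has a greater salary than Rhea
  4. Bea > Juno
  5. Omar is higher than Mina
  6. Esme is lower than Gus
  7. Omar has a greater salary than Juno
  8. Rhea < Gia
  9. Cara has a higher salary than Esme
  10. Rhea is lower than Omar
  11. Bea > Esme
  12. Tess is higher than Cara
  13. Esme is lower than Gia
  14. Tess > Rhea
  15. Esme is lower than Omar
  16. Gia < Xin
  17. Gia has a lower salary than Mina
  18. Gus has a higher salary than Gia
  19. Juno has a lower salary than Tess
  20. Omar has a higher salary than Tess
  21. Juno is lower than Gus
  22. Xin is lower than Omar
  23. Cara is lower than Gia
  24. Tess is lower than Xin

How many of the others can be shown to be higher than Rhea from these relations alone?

Directly above Rhea: Bea, Gia, Tess, Xin, Omar.
One step further: Mina, Gus (7 so far).
No other element is forced above Rhea by the given relations, so the count is 7.

7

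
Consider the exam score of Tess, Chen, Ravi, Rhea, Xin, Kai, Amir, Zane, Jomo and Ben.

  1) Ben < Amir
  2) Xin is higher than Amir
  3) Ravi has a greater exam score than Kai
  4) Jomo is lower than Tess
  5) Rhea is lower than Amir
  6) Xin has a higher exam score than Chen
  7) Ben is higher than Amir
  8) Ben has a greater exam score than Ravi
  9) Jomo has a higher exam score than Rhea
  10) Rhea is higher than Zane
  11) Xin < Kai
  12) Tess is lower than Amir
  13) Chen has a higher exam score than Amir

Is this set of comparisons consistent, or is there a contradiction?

inconsistent

We have Ben < Amir stated directly, yet also Amir < Chen < Xin < Kai < Ravi < Ben by chaining the others — so Amir < Ben. Contradiction.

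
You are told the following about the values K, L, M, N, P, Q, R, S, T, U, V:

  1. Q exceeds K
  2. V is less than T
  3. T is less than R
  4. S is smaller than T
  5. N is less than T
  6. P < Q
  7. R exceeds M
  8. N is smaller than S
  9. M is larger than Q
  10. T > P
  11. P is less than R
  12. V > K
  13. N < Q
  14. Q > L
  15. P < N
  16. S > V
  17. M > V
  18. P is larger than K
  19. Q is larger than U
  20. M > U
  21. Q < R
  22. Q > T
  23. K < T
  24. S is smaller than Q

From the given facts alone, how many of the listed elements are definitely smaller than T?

The elements the relations force below T are K, V, P, N, S — no chain reaches any other.
That is 5.

5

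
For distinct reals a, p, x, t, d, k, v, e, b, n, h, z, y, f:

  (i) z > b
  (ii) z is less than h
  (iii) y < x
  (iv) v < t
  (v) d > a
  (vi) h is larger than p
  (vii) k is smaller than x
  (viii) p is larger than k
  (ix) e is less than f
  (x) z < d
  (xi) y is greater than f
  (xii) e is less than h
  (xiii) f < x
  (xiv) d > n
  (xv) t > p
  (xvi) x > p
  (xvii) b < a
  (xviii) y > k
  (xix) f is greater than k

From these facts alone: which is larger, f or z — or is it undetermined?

Following every chain through f: above f we get y, x; below f we get e, k.
z is not reached, and no chain runs the other way from z to f.
So the given relations leave the order of f and z undetermined.

undetermined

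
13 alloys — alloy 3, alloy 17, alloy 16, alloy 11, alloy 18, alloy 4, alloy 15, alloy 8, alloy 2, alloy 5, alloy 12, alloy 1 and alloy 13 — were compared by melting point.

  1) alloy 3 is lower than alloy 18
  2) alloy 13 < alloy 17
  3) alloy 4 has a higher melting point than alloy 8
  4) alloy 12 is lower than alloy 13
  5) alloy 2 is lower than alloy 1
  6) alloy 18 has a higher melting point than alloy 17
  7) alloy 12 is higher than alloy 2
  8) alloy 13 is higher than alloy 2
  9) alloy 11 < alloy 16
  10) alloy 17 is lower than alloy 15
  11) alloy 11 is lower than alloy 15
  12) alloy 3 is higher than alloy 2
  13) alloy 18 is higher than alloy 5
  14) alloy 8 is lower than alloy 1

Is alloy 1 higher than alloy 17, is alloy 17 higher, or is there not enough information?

undetermined

Following every chain through alloy 1: below alloy 1 we get alloy 2, alloy 8.
alloy 17 is not reached, and no chain runs the other way from alloy 17 to alloy 1.
So the given relations leave the order of alloy 1 and alloy 17 undetermined.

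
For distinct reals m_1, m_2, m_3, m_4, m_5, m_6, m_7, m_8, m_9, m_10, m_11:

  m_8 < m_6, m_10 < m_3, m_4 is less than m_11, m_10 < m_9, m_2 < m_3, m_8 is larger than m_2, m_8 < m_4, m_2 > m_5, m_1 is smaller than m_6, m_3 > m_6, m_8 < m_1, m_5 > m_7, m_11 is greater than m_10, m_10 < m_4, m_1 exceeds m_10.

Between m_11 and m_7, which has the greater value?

m_11

m_7 < m_5 and m_5 < m_2 give m_7 < m_2.
Then m_2 < m_8 extends the chain to m_8.
Then m_8 < m_4 extends the chain to m_4.
Then m_4 < m_11 extends the chain to m_11.
So m_7 < m_11; m_11 is the larger of the two.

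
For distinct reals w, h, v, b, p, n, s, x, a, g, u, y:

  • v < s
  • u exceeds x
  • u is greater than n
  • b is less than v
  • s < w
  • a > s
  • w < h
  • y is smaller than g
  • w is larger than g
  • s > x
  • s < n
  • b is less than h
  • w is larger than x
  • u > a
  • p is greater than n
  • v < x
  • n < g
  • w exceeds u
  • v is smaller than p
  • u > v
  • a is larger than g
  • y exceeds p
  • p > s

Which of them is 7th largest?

Chaining the given pairs: b < v < x < s < n < p < y < g < a < u < w < h.
The 7th largest is p.

p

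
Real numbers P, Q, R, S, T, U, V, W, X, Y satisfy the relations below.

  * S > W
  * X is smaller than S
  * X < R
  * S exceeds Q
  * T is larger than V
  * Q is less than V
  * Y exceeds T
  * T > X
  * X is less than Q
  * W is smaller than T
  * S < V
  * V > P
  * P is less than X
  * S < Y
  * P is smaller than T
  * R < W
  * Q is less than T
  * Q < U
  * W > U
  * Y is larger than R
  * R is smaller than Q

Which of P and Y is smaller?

P

The relevant relations are P < X; X < R; R < Q; Q < U; U < W; W < S; S < V; V < T; T < Y.
Together: P < X < R < Q < U < W < S < V < T < Y.
So P < Y; P is the smaller of the two.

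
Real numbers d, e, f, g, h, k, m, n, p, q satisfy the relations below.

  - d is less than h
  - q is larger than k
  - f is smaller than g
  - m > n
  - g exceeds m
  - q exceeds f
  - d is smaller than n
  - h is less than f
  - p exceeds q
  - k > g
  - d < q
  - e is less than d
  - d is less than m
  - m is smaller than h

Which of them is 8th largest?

n

Piecing the relations together gives one ordering: e < d < n < m < h < f < g < k < q < p.
Counting 8 from the largest end gives n.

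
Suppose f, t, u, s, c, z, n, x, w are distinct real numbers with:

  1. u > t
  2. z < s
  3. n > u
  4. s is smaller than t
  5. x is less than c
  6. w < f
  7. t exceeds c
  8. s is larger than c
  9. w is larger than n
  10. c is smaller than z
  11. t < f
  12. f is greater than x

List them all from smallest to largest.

x < c < z < s < t < u < n < w < f

Each adjacent pair is fixed by a given relation: x < c; c < z; z < s; s < t; t < u; u < n; n < w; w < f. Chaining them end to end gives the full order.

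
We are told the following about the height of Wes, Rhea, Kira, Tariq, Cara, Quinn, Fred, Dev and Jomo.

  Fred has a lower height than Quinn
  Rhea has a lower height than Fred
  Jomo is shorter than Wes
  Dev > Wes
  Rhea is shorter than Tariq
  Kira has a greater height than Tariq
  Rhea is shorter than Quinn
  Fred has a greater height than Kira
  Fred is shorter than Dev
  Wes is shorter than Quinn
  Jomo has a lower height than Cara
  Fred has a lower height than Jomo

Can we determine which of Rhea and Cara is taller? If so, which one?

Cara

The relevant relations are Rhea < Tariq; Tariq < Kira; Kira < Fred; Fred < Jomo; Jomo < Cara.
Together: Rhea < Tariq < Kira < Fred < Jomo < Cara.
So Cara is taller.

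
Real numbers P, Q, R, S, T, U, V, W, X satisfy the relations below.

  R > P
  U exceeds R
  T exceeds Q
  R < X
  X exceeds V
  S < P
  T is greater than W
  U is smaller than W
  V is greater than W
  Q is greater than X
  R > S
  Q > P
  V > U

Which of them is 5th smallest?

Chaining the given pairs: S < P < R < U < W < V < X < Q < T.
The 5th smallest is W.

W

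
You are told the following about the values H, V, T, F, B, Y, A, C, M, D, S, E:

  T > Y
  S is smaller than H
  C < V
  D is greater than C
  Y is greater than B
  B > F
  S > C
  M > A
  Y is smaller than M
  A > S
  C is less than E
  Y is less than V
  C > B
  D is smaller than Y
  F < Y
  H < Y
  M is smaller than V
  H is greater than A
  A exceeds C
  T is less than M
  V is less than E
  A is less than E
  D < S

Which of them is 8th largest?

S

Piecing the relations together gives one ordering: F < B < C < D < S < A < H < Y < T < M < V < E.
Counting 8 from the largest end gives S.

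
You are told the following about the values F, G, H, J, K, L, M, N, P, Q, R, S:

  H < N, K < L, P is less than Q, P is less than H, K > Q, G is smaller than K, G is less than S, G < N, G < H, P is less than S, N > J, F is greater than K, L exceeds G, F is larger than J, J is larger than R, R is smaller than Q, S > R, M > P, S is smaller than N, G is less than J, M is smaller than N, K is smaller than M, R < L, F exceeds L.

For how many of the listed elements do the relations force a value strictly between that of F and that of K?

Chaining upward from K reaches: M, L, N.
Chaining downward from F reaches: P, R, Q, G, L, J.
Strictly between K and F are those in both lists: L — 1 element.

1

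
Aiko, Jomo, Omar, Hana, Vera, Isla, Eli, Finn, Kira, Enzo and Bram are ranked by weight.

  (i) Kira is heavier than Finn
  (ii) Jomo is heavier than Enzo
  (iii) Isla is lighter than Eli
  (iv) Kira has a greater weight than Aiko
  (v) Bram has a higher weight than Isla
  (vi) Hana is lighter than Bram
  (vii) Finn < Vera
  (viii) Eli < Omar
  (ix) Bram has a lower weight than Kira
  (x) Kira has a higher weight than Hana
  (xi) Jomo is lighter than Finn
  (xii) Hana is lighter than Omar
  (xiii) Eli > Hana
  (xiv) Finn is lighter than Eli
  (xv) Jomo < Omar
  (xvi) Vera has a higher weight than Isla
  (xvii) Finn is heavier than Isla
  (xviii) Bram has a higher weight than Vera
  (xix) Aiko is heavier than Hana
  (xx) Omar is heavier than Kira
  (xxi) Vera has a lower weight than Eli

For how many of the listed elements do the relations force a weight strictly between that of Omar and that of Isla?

5

The relations place Isla below Omar. An element lies strictly between them when it is forced above Isla and also forced below Omar.
Above Isla: {Finn, Vera, Bram, Eli, Kira}. Below Omar: {Hana, Enzo, Jomo, Finn, Vera, Bram, Aiko, Eli, Kira}.
Intersection: {Finn, Vera, Bram, Eli, Kira} — 5.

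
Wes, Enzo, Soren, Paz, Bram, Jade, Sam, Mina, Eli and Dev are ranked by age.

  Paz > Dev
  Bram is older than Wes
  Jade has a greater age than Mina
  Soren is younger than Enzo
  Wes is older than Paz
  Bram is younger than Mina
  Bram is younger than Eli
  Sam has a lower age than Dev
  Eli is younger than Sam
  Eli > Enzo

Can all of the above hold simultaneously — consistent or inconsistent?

inconsistent

We have Bram < Eli stated directly, yet also Eli < Sam < Dev < Paz < Wes < Bram by chaining the others — so Eli < Bram. Contradiction.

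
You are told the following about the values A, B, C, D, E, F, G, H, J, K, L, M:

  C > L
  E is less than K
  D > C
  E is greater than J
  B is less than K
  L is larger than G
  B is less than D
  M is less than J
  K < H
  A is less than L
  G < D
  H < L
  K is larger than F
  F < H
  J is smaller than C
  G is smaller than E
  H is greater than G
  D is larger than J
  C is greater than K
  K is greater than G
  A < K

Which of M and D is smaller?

M < J and J < E give M < E.
With E < K: M < J < E < K.
Then K < H extends the chain to H.
With H < L: M < J < E < K < H < L.
Then L < C extends the chain to C.
With C < D: M < J < E < K < H < L < C < D.
So M < D; M is the smaller of the two.

M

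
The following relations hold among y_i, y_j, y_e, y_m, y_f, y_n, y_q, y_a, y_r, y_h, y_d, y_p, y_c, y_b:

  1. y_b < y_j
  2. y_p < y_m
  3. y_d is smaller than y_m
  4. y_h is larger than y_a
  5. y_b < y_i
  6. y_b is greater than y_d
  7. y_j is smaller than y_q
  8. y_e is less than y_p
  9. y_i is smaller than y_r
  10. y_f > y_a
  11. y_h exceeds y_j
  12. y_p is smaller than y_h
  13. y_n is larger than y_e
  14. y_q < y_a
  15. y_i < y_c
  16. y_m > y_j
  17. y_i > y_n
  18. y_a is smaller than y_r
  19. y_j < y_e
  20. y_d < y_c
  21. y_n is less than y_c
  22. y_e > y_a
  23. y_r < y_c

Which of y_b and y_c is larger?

y_c

y_b < y_j and y_j < y_q give y_b < y_q.
Then y_q < y_a extends the chain to y_a.
Then y_a < y_e extends the chain to y_e.
With y_e < y_n: y_b < y_j < y_q < y_a < y_e < y_n.
With y_n < y_i: y_b < y_j < y_q < y_a < y_e < y_n < y_i.
Then y_i < y_r extends the chain to y_r.
Then y_r < y_c extends the chain to y_c.
So y_b < y_c; y_c is the larger of the two.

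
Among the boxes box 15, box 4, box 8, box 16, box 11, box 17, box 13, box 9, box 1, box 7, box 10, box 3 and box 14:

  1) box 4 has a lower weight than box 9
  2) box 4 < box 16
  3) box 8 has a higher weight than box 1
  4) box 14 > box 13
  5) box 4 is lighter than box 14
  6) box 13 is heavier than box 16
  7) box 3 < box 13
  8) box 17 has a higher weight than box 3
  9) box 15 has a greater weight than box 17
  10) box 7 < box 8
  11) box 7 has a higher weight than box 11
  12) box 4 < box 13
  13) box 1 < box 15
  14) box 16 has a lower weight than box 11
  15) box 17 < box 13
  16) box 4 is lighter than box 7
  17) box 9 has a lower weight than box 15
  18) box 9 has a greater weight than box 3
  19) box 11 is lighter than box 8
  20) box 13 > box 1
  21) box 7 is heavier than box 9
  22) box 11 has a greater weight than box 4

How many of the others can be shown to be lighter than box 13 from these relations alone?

5

The elements the relations force below box 13 are box 4, box 3, box 16, box 1, box 17 — no chain reaches any other.
That is 5.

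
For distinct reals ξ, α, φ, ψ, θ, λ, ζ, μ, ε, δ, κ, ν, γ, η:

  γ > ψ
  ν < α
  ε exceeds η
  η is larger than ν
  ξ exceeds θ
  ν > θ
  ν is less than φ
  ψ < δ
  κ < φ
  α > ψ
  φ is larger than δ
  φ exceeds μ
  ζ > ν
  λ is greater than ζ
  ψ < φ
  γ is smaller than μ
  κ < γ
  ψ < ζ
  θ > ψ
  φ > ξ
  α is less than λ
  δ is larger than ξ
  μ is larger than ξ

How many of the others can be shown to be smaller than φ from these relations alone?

8

Directly below φ: ψ, ξ, ν, δ, κ, μ.
One step further: θ, γ (8 so far).
No other element is forced below φ by the given relations, so the count is 8.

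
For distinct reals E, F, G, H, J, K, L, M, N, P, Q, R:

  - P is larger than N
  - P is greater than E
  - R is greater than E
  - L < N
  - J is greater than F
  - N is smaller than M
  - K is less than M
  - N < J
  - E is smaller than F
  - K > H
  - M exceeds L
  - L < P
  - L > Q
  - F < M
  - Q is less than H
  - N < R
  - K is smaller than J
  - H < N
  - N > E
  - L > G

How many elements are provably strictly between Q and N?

The relations place Q below N. An element lies strictly between them when it is forced above Q and also forced below N.
Above Q: {H, K, L, P, J, M, R}. Below N: {G, H, L, E}.
Intersection: {H, L} — 2.

2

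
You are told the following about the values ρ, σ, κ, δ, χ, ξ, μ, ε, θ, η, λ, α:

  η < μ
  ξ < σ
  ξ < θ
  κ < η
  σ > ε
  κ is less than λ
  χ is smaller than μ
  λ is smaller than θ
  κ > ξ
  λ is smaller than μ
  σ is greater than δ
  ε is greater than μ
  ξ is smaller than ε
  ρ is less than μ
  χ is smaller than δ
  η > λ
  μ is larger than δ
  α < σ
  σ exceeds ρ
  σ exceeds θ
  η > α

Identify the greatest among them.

ξ is not greatest since ξ < θ; κ is not greatest since κ < η; ρ is not greatest since ρ < σ; χ is not greatest since χ < μ; λ is not greatest since λ < μ; θ is not greatest since θ < σ; δ is not greatest since δ < σ; α is not greatest since α < σ; η is not greatest since η < μ; μ is not greatest since μ < ε; ε is not greatest since ε < σ.
Only σ has nothing above it, so σ is the greatest.

σ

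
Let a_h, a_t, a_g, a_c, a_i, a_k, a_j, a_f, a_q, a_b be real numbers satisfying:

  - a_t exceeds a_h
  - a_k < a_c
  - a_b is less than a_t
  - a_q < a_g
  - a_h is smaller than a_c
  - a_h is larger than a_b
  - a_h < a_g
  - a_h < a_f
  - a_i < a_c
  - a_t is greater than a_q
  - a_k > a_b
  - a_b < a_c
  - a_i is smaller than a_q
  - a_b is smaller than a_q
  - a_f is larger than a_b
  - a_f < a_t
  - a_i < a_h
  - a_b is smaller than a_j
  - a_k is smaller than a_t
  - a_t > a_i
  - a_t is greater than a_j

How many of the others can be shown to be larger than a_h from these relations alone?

4

The elements the relations force above a_h are a_f, a_t, a_g, a_c — no chain reaches any other.
That is 4.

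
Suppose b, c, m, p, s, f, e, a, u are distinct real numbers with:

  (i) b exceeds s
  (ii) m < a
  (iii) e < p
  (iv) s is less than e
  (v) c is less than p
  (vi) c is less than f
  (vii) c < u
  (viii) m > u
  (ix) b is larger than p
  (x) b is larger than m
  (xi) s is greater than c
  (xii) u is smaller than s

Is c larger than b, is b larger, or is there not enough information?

b

c < u and u < s give c < s.
With s < e: c < u < s < e.
With e < p: c < u < s < e < p.
With p < b: c < u < s < e < p < b.
So b is larger.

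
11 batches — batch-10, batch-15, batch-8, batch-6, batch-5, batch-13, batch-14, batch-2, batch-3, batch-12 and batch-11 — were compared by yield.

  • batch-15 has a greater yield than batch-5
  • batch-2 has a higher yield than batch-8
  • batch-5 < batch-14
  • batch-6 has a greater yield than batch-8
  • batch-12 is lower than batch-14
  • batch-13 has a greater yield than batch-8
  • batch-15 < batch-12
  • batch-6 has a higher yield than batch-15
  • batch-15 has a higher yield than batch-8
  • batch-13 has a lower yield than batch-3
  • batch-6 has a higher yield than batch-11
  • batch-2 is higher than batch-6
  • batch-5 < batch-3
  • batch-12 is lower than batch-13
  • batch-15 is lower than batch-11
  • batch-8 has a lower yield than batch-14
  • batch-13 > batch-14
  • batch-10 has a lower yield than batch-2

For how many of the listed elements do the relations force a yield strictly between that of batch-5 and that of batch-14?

The relations place batch-5 below batch-14. An element lies strictly between them when it is forced above batch-5 and also forced below batch-14.
Above batch-5: {batch-15, batch-11, batch-12, batch-6, batch-13, batch-2, batch-3}. Below batch-14: {batch-8, batch-15, batch-12}.
Intersection: {batch-15, batch-12} — 2.

2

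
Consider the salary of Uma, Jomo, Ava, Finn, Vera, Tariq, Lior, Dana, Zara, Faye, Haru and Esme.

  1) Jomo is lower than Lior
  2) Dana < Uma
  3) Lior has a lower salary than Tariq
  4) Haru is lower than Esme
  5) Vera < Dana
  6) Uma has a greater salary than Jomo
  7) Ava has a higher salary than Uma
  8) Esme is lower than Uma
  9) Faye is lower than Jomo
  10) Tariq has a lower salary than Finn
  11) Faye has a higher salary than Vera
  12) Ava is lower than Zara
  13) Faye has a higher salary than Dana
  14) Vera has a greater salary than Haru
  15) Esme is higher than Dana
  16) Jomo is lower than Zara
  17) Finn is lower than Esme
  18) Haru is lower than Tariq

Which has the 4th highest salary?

Piecing the relations together gives one ordering: Haru < Vera < Dana < Faye < Jomo < Lior < Tariq < Finn < Esme < Uma < Ava < Zara.
The 4th largest is Esme.

Esme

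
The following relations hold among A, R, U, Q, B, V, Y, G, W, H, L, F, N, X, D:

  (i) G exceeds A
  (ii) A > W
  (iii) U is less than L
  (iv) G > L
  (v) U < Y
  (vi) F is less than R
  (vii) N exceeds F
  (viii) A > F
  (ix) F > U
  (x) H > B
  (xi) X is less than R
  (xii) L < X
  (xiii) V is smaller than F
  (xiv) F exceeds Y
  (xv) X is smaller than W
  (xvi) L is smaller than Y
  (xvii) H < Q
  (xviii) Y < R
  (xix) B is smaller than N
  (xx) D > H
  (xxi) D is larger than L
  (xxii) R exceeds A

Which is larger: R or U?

R

U < L and L < Y give U < Y.
With Y < F: U < L < Y < F.
With F < A: U < L < Y < F < A.
With A < R: U < L < Y < F < A < R.
So U < R; R is the larger of the two.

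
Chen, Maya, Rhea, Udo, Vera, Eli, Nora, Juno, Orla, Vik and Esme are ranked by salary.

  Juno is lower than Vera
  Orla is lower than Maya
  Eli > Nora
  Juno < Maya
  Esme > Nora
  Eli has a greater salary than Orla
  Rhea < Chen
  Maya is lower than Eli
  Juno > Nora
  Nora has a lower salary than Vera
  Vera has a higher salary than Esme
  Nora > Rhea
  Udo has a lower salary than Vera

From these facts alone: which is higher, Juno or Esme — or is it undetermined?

undetermined

Following every chain through Juno: above Juno we get Maya, Vera, Eli; below Juno we get Rhea, Nora.
Esme is not reached, and no chain runs the other way from Esme to Juno.
So the given relations leave the order of Juno and Esme undetermined.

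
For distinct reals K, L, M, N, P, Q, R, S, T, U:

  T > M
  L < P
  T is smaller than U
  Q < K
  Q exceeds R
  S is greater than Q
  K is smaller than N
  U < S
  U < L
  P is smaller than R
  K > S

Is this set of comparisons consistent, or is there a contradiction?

The single ordering M < T < U < L < P < R < Q < S < K < N satisfies every listed relation, so no contradiction arises.

consistent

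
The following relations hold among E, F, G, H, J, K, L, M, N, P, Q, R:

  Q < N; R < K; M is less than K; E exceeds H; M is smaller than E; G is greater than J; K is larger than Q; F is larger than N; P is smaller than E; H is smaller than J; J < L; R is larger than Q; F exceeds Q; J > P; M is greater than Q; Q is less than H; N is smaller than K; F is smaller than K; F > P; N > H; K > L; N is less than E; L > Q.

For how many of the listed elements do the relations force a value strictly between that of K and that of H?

The relations place H below K. An element lies strictly between them when it is forced above H and also forced below K.
Above H: {J, G, N, L, F, E}. Below K: {P, Q, J, R, N, M, L, F}.
Intersection: {J, N, L, F} — 4.

4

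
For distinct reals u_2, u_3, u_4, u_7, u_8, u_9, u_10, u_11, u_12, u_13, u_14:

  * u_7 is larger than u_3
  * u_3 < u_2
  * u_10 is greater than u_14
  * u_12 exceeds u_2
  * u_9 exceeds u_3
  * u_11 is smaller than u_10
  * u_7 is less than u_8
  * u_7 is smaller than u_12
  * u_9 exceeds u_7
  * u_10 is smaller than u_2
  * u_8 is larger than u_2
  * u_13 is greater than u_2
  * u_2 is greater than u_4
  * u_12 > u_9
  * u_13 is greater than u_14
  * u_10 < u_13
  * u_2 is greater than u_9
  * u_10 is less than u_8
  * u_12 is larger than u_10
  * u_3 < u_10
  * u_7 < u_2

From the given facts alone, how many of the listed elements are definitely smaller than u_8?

Directly below u_8: u_10, u_7, u_2.
One step further: u_11, u_14, u_3, u_9, u_4 (8 so far).
Nothing else is reachable below u_8; 8 in all.

8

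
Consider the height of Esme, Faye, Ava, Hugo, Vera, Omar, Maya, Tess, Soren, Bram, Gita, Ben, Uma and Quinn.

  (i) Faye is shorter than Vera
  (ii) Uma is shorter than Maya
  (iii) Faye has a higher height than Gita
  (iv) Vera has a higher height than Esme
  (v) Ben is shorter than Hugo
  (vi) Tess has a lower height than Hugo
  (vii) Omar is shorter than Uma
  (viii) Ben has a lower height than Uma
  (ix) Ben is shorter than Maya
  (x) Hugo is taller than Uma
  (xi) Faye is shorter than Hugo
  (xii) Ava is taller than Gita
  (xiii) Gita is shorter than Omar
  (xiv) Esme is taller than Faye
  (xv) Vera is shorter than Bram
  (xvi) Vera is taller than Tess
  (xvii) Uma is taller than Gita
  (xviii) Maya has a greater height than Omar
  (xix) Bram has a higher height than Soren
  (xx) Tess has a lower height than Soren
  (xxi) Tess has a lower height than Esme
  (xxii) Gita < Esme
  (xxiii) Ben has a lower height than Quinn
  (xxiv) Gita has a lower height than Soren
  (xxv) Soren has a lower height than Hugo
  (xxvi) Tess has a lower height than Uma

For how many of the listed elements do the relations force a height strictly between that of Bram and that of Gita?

The relations place Gita below Bram. An element lies strictly between them when it is forced above Gita and also forced below Bram.
Above Gita: {Ava, Omar, Faye, Uma, Soren, Esme, Maya, Hugo, Vera}. Below Bram: {Faye, Tess, Soren, Esme, Vera}.
Intersection: {Faye, Soren, Esme, Vera} — 4.

4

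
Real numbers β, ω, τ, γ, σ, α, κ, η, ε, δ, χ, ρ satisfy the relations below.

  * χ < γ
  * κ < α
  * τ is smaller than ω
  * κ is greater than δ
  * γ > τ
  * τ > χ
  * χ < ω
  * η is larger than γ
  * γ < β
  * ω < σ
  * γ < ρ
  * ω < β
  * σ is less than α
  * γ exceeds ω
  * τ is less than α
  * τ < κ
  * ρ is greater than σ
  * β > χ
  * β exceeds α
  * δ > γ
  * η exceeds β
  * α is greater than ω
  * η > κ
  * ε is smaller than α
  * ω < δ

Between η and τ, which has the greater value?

Following the relations from τ: τ < ω < γ < δ < κ < α < β < η.
So τ < η; η is the larger of the two.

η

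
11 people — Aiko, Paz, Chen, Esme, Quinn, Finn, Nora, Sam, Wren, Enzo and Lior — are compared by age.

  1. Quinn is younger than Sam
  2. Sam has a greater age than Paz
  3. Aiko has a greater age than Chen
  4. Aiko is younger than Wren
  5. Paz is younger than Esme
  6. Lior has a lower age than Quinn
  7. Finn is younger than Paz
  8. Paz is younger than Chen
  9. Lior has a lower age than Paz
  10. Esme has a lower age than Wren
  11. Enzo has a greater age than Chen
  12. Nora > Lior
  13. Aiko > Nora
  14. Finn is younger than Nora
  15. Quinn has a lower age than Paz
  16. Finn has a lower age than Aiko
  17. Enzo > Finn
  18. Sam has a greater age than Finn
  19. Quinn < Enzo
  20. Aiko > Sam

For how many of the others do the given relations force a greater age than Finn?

8

The elements the relations force above Finn are Paz, Chen, Sam, Nora, Aiko, Enzo, Esme, Wren — no chain reaches any other.
That is 8.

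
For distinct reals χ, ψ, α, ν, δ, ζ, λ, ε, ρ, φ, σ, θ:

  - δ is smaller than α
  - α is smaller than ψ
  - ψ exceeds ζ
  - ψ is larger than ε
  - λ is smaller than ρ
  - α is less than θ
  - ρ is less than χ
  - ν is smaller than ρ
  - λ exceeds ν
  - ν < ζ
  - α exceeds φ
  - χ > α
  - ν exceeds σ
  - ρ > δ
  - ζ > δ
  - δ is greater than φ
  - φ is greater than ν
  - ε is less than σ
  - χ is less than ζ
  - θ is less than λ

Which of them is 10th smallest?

The consecutive relations fix a unique order: ε < σ < ν < φ < δ < α < θ < λ < ρ < χ < ζ < ψ.
The 10th smallest is χ.

χ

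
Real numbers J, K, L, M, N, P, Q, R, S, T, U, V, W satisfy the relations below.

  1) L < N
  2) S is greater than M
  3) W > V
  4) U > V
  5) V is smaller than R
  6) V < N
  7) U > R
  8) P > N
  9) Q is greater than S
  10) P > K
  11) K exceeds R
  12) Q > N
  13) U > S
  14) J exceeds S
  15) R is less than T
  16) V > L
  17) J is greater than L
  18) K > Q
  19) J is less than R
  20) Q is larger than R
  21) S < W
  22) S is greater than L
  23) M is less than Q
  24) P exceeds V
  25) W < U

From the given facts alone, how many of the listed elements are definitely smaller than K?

8

Directly below K: R, Q.
One step further: M, S, J, V, N (7 so far).
One step further: L (8 so far).
Nothing else is reachable below K; 8 in all.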